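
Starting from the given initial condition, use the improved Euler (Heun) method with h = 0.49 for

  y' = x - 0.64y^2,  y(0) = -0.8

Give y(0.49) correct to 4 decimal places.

-0.9373

Heun: k1 = f(x_n, y_n); k2 = f(x_n + h, y_n + h·k1); y_{n+1} = y_n + (h/2)·(k1 + k2).
x=0.000000, y=-0.800000:
  k1 = f(0.000000, -0.800000) = -0.409600
  k2 = f(0.490000, -1.000704) = -0.150901
  y ← -0.800000 + (0.49/2)·(-0.409600 + (-0.150901)) = -0.937323
y(0.49) ≈ -0.9373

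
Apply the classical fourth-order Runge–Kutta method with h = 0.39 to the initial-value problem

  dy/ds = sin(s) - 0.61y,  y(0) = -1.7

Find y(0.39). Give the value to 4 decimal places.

RK4: k1 = f(s_n, y_n); k2 = f(s_n + h/2, y_n + (h/2)·k1); k3 = f(s_n + h/2, y_n + (h/2)·k2); k4 = f(s_n + h, y_n + h·k3); y_{n+1} = y_n + (h/6)·(k1 + 2k2 + 2k3 + k4).
s=0.000000, y=-1.700000:
  k1 = f(0.000000, -1.700000) = 1.037000
  k2 = f(0.195000, -1.497785) = 1.107415
  k3 = f(0.195000, -1.484054) = 1.099039
  k4 = f(0.390000, -1.271375) = 1.155727
  y ← -1.700000 + (0.39/6)·(k1 + 2k2 + 2k3 + k4) = -1.270634
y(0.39) ≈ -1.2706

-1.2706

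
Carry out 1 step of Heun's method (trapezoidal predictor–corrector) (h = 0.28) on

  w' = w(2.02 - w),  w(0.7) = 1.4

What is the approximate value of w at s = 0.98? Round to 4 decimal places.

Heun: k1 = f(s_n, w_n); k2 = f(s_n + h, w_n + h·k1); w_{n+1} = w_n + (h/2)·(k1 + k2).
s=0.700000, w=1.400000:
  k1 = f(0.700000, 1.400000) = 0.868000
  k2 = f(0.980000, 1.643040) = 0.619360
  w ← 1.400000 + (0.28/2)·(0.868000 + 0.619360) = 1.608230
w(0.98) ≈ 1.6082

1.6082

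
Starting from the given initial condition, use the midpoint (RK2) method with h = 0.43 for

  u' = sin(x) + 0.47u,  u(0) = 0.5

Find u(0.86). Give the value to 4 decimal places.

Midpoint: k1 = f(x_n, u_n); k2 = f(x_n + h/2, u_n + (h/2)·k1); u_{n+1} = u_n + h·k2.
x=0.000000, u=0.500000:
  k1 = f(0.000000, 0.500000) = 0.235000
  k2 = f(0.215000, 0.550525) = 0.472094
  u ← 0.500000 + 0.43·0.472094 = 0.703000
x=0.430000, u=0.703000:
  k1 = f(0.430000, 0.703000) = 0.747281
  k2 = f(0.645000, 0.863666) = 1.007121
  u ← 0.703000 + 0.43·1.007121 = 1.136063
u(0.86) ≈ 1.1361

1.1361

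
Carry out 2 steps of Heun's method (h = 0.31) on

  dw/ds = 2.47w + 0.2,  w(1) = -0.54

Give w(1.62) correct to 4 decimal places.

-2.0267

Heun: k1 = f(s_n, w_n); k2 = f(s_n + h, w_n + h·k1); w_{n+1} = w_n + (h/2)·(k1 + k2).
s=1.000000, w=-0.540000:
  k1 = f(1.000000, -0.540000) = -1.133800
  k2 = f(1.310000, -0.891478) = -2.001951
  w ← -0.540000 + (0.31/2)·(-1.133800 + (-2.001951)) = -1.026041
s=1.310000, w=-1.026041:
  k1 = f(1.310000, -1.026041) = -2.334322
  k2 = f(1.620000, -1.749681) = -4.121713
  w ← -1.026041 + (0.31/2)·(-2.334322 + (-4.121713)) = -2.026727
w(1.62) ≈ -2.0267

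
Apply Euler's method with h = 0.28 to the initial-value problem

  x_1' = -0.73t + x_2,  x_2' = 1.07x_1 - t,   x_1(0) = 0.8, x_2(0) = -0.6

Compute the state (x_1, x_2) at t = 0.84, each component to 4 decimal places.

0.2896, -0.2642

Euler on (x_1,x_2): x_1_{n+1} = x_1_n + h·x_1', x_2_{n+1} = x_2_n + h·x_2'.
0.000000: (0.800000, -0.600000); f=(-0.600000, 0.856000) → (0.632000, -0.360320)
0.280000: (0.632000, -0.360320); f=(-0.564720, 0.396240) → (0.473878, -0.249373)
0.560000: (0.473878, -0.249373); f=(-0.658173, -0.052950) → (0.289590, -0.264199)
(x_1(0.84), x_2(0.84)) ≈ (0.2896, -0.2642)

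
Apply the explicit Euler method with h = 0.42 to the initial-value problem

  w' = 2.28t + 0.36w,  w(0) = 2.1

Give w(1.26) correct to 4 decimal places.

Euler: w_{n+1} = w_n + h·f(t_n, w_n).
t=0.000000, w=2.100000: f=0.756000 → w ← 2.100000 + 0.42·0.756000 = 2.417520
t=0.420000, w=2.417520: f=1.827907 → w ← 2.417520 + 0.42·1.827907 = 3.185241
t=0.840000, w=3.185241: f=3.061887 → w ← 3.185241 + 0.42·3.061887 = 4.471233
w(1.26) ≈ 4.4712

4.4712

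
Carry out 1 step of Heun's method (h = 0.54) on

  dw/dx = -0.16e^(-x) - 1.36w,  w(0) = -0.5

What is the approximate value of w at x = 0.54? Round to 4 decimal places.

-0.3043

Heun: k1 = f(x_n, w_n); k2 = f(x_n + h, w_n + h·k1); w_{n+1} = w_n + (h/2)·(k1 + k2).
x=0.000000, w=-0.500000:
  k1 = f(0.000000, -0.500000) = 0.520000
  k2 = f(0.540000, -0.219200) = 0.204872
  w ← -0.500000 + (0.54/2)·(0.520000 + 0.204872) = -0.304284
w(0.54) ≈ -0.3043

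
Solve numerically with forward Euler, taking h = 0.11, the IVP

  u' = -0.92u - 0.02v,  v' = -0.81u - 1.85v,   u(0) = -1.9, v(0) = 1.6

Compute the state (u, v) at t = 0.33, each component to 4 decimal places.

Euler on (u,v): u_{n+1} = u_n + h·u', v_{n+1} = v_n + h·v'.
0.000000: (-1.900000, 1.600000); f=(1.716000, -1.421000) → (-1.711240, 1.443690)
0.110000: (-1.711240, 1.443690); f=(1.545467, -1.284722) → (-1.541239, 1.302371)
0.220000: (-1.541239, 1.302371); f=(1.391892, -1.160982) → (-1.388130, 1.174663)
(u(0.33), v(0.33)) ≈ (-1.3881, 1.1747)

-1.3881, 1.1747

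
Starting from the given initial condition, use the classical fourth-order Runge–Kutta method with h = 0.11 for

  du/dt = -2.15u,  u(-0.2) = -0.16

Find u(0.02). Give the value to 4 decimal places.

RK4: k1 = f(t_n, u_n); k2 = f(t_n + h/2, u_n + (h/2)·k1); k3 = f(t_n + h/2, u_n + (h/2)·k2); k4 = f(t_n + h, u_n + h·k3); u_{n+1} = u_n + (h/6)·(k1 + 2k2 + 2k3 + k4).
t=-0.200000, u=-0.160000:
  k1 = f(-0.200000, -0.160000) = 0.344000
  k2 = f(-0.145000, -0.141080) = 0.303322
  k3 = f(-0.145000, -0.143317) = 0.308132
  k4 = f(-0.090000, -0.126105) = 0.271127
  u ← -0.160000 + (0.11/6)·(k1 + 2k2 + 2k3 + k4) = -0.126303
t=-0.090000, u=-0.126303:
  k1 = f(-0.090000, -0.126303) = 0.271551
  k2 = f(-0.035000, -0.111367) = 0.239440
  k3 = f(-0.035000, -0.113133) = 0.243237
  k4 = f(0.020000, -0.099547) = 0.214025
  u ← -0.126303 + (0.11/6)·(k1 + 2k2 + 2k3 + k4) = -0.099702
u(0.02) ≈ -0.0997

-0.0997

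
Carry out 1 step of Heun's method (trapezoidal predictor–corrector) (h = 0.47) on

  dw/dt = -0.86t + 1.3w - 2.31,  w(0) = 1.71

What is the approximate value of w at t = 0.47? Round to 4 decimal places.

1.5616

Heun: k1 = f(t_n, w_n); k2 = f(t_n + h, w_n + h·k1); w_{n+1} = w_n + (h/2)·(k1 + k2).
t=0.000000, w=1.710000:
  k1 = f(0.000000, 1.710000) = -0.087000
  k2 = f(0.470000, 1.669110) = -0.544357
  w ← 1.710000 + (0.47/2)·(-0.087000 + (-0.544357)) = 1.561631
w(0.47) ≈ 1.5616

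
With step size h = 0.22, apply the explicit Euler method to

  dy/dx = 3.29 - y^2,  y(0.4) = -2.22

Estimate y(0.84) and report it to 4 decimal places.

-3.3216

Euler: y_{n+1} = y_n + h·f(x_n, y_n).
x=0.400000, y=-2.220000: f=-1.638400 → y ← -2.220000 + 0.22·(-1.638400) = -2.580448
x=0.620000, y=-2.580448: f=-3.368712 → y ← -2.580448 + 0.22·(-3.368712) = -3.321565
y(0.84) ≈ -3.3216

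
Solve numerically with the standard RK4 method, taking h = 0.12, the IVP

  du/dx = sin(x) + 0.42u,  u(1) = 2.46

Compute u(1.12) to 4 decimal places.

RK4: k1 = f(x_n, u_n); k2 = f(x_n + h/2, u_n + (h/2)·k1); k3 = f(x_n + h/2, u_n + (h/2)·k2); k4 = f(x_n + h, u_n + h·k3); u_{n+1} = u_n + (h/6)·(k1 + 2k2 + 2k3 + k4).
x=1.000000, u=2.460000:
  k1 = f(1.000000, 2.460000) = 1.874671
  k2 = f(1.060000, 2.572480) = 1.952797
  k3 = f(1.060000, 2.577168) = 1.954766
  k4 = f(1.120000, 2.694572) = 2.031821
  u ← 2.460000 + (0.12/6)·(k1 + 2k2 + 2k3 + k4) = 2.694432
u(1.12) ≈ 2.6944

2.6944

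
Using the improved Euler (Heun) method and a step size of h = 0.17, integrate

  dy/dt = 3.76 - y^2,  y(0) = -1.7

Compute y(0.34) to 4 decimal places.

Heun: k1 = f(t_n, y_n); k2 = f(t_n + h, y_n + h·k1); y_{n+1} = y_n + (h/2)·(k1 + k2).
t=0.000000, y=-1.700000:
  k1 = f(0.000000, -1.700000) = 0.870000
  k2 = f(0.170000, -1.552100) = 1.350986
  y ← -1.700000 + (0.17/2)·(0.870000 + 1.350986) = -1.511216
t=0.170000, y=-1.511216:
  k1 = f(0.170000, -1.511216) = 1.476226
  k2 = f(0.340000, -1.260258) = 2.171750
  y ← -1.511216 + (0.17/2)·(1.476226 + 2.171750) = -1.201138
y(0.34) ≈ -1.2011

-1.2011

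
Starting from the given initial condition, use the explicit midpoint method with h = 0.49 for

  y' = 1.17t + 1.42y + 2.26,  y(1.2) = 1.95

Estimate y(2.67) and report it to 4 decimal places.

32.8193

Midpoint: k1 = f(t_n, y_n); k2 = f(t_n + h/2, y_n + (h/2)·k1); y_{n+1} = y_n + h·k2.
t=1.200000, y=1.950000:
  k1 = f(1.200000, 1.950000) = 6.433000
  k2 = f(1.445000, 3.526085) = 8.957691
  y ← 1.950000 + 0.49·8.957691 = 6.339268
t=1.690000, y=6.339268:
  k1 = f(1.690000, 6.339268) = 13.239061
  k2 = f(1.935000, 9.582838) = 18.131581
  y ← 6.339268 + 0.49·18.131581 = 15.223743
t=2.180000, y=15.223743:
  k1 = f(2.180000, 15.223743) = 26.428315
  k2 = f(2.425000, 21.698680) = 35.909376
  y ← 15.223743 + 0.49·35.909376 = 32.819337
y(2.67) ≈ 32.8193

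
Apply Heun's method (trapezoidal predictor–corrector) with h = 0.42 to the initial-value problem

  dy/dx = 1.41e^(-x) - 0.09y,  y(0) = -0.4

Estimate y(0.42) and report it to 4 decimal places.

Heun: k1 = f(x_n, y_n); k2 = f(x_n + h, y_n + h·k1); y_{n+1} = y_n + (h/2)·(k1 + k2).
x=0.000000, y=-0.400000:
  k1 = f(0.000000, -0.400000) = 1.446000
  k2 = f(0.420000, 0.207320) = 0.907777
  y ← -0.400000 + (0.42/2)·(1.446000 + 0.907777) = 0.094293
y(0.42) ≈ 0.0943

0.0943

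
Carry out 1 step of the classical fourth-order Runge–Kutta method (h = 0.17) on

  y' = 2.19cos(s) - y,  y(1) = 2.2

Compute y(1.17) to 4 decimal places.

RK4: k1 = f(s_n, y_n); k2 = f(s_n + h/2, y_n + (h/2)·k1); k3 = f(s_n + h/2, y_n + (h/2)·k2); k4 = f(s_n + h, y_n + h·k3); y_{n+1} = y_n + (h/6)·(k1 + 2k2 + 2k3 + k4).
s=1.000000, y=2.200000:
  k1 = f(1.000000, 2.200000) = -1.016738
  k2 = f(1.085000, 2.113577) = -1.091038
  k3 = f(1.085000, 2.107262) = -1.084723
  k4 = f(1.170000, 2.015597) = -1.161165
  y ← 2.200000 + (0.17/6)·(k1 + 2k2 + 2k3 + k4) = 2.015000
y(1.17) ≈ 2.0150

2.0150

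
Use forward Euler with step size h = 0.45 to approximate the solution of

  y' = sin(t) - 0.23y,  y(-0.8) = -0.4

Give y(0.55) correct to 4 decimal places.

Euler: y_{n+1} = y_n + h·f(t_n, y_n).
t=-0.800000, y=-0.400000: f=-0.625356 → y ← -0.400000 + 0.45·(-0.625356) = -0.681410
t=-0.350000, y=-0.681410: f=-0.186173 → y ← -0.681410 + 0.45·(-0.186173) = -0.765188
t=0.100000, y=-0.765188: f=0.275827 → y ← -0.765188 + 0.45·0.275827 = -0.641066
y(0.55) ≈ -0.6411

-0.6411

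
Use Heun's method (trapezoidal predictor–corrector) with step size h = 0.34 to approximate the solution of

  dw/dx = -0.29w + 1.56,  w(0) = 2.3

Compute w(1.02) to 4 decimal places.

Heun: k1 = f(x_n, w_n); k2 = f(x_n + h, w_n + h·k1); w_{n+1} = w_n + (h/2)·(k1 + k2).
x=0.000000, w=2.300000:
  k1 = f(0.000000, 2.300000) = 0.893000
  k2 = f(0.340000, 2.603620) = 0.804950
  w ← 2.300000 + (0.34/2)·(0.893000 + 0.804950) = 2.588652
x=0.340000, w=2.588652:
  k1 = f(0.340000, 2.588652) = 0.809291
  k2 = f(0.680000, 2.863810) = 0.729495
  w ← 2.588652 + (0.34/2)·(0.809291 + 0.729495) = 2.850245
x=0.680000, w=2.850245:
  k1 = f(0.680000, 2.850245) = 0.733429
  k2 = f(1.020000, 3.099611) = 0.661113
  w ← 2.850245 + (0.34/2)·(0.733429 + 0.661113) = 3.087317
w(1.02) ≈ 3.0873

3.0873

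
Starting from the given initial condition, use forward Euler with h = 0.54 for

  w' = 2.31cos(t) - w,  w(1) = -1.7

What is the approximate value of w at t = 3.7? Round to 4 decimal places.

-1.8745

Euler: w_{n+1} = w_n + h·f(t_n, w_n).
t=1.000000, w=-1.700000: f=2.948098 → w ← -1.700000 + 0.54·2.948098 = -0.108027
t=1.540000, w=-0.108027: f=0.179155 → w ← -0.108027 + 0.54·0.179155 = -0.011283
t=2.080000, w=-0.011283: f=-1.114801 → w ← -0.011283 + 0.54·(-1.114801) = -0.613275
t=2.620000, w=-0.613275: f=-1.389556 → w ← -0.613275 + 0.54·(-1.389556) = -1.363636
t=3.160000, w=-1.363636: f=-0.945973 → w ← -1.363636 + 0.54·(-0.945973) = -1.874461
w(3.7) ≈ -1.8745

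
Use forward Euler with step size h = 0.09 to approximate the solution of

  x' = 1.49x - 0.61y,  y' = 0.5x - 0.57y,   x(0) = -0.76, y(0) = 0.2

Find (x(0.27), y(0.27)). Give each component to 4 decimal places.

Euler on (x,y): x_{n+1} = x_n + h·x', y_{n+1} = y_n + h·y'.
0.000000: (-0.760000, 0.200000); f=(-1.254400, -0.494000) → (-0.872896, 0.155540)
0.090000: (-0.872896, 0.155540); f=(-1.395494, -0.525106) → (-0.998490, 0.108280)
0.180000: (-0.998490, 0.108280); f=(-1.553802, -0.560965) → (-1.138333, 0.057794)
(x(0.27), y(0.27)) ≈ (-1.1383, 0.0578)

-1.1383, 0.0578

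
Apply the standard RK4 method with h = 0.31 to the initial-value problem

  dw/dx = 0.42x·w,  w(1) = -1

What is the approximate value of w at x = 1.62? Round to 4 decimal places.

RK4: k1 = f(x_n, w_n); k2 = f(x_n + h/2, w_n + (h/2)·k1); k3 = f(x_n + h/2, w_n + (h/2)·k2); k4 = f(x_n + h, w_n + h·k3); w_{n+1} = w_n + (h/6)·(k1 + 2k2 + 2k3 + k4).
x=1.000000, w=-1.000000:
  k1 = f(1.000000, -1.000000) = -0.420000
  k2 = f(1.155000, -1.065100) = -0.516680
  k3 = f(1.155000, -1.080085) = -0.523949
  k4 = f(1.310000, -1.162424) = -0.639566
  w ← -1.000000 + (0.31/6)·(k1 + 2k2 + 2k3 + k4) = -1.162276
x=1.310000, w=-1.162276:
  k1 = f(1.310000, -1.162276) = -0.639484
  k2 = f(1.465000, -1.261396) = -0.776137
  k3 = f(1.465000, -1.282577) = -0.789170
  k4 = f(1.620000, -1.406919) = -0.957267
  w ← -1.162276 + (0.31/6)·(k1 + 2k2 + 2k3 + k4) = -1.406523
w(1.62) ≈ -1.4065

-1.4065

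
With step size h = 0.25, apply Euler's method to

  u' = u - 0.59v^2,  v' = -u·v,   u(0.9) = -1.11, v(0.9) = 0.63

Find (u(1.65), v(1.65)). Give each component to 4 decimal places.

Euler on (u,v): u_{n+1} = u_n + h·u', v_{n+1} = v_n + h·v'.
0.900000: (-1.110000, 0.630000); f=(-1.344171, 0.699300) → (-1.446043, 0.804825)
1.150000: (-1.446043, 0.804825); f=(-1.828211, 1.163811) → (-1.903096, 1.095778)
1.400000: (-1.903096, 1.095778); f=(-2.611526, 2.085370) → (-2.555977, 1.617120)
(u(1.65), v(1.65)) ≈ (-2.5560, 1.6171)

-2.5560, 1.6171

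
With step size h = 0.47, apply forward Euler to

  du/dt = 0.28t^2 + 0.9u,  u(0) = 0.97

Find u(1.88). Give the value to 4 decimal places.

Euler: u_{n+1} = u_n + h·f(t_n, u_n).
t=0.000000, u=0.970000: f=0.873000 → u ← 0.970000 + 0.47·0.873000 = 1.380310
t=0.470000, u=1.380310: f=1.304131 → u ← 1.380310 + 0.47·1.304131 = 1.993252
t=0.940000, u=1.993252: f=2.041334 → u ← 1.993252 + 0.47·2.041334 = 2.952679
t=1.410000, u=2.952679: f=3.214079 → u ← 2.952679 + 0.47·3.214079 = 4.463296
u(1.88) ≈ 4.4633

4.4633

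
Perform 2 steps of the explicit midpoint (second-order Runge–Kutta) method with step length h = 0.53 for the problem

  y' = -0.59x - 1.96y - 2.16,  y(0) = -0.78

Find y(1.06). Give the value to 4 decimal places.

Midpoint: k1 = f(x_n, y_n); k2 = f(x_n + h/2, y_n + (h/2)·k1); y_{n+1} = y_n + h·k2.
x=0.000000, y=-0.780000:
  k1 = f(0.000000, -0.780000) = -0.631200
  k2 = f(0.265000, -0.947268) = -0.459705
  y ← -0.780000 + 0.53·(-0.459705) = -1.023644
x=0.530000, y=-1.023644:
  k1 = f(0.530000, -1.023644) = -0.466359
  k2 = f(0.795000, -1.147229) = -0.380482
  y ← -1.023644 + 0.53·(-0.380482) = -1.225299
y(1.06) ≈ -1.2253

-1.2253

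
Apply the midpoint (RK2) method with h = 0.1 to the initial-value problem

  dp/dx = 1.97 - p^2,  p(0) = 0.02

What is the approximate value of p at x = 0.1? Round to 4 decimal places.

Midpoint: k1 = f(x_n, p_n); k2 = f(x_n + h/2, p_n + (h/2)·k1); p_{n+1} = p_n + h·k2.
x=0.000000, p=0.020000:
  k1 = f(0.000000, 0.020000) = 1.969600
  k2 = f(0.050000, 0.118480) = 1.955962
  p ← 0.020000 + 0.1·1.955962 = 0.215596
p(0.1) ≈ 0.2156

0.2156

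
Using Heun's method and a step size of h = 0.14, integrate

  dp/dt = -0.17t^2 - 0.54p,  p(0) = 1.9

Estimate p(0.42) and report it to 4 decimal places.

Heun: k1 = f(t_n, p_n); k2 = f(t_n + h, p_n + h·k1); p_{n+1} = p_n + (h/2)·(k1 + k2).
t=0.000000, p=1.900000:
  k1 = f(0.000000, 1.900000) = -1.026000
  k2 = f(0.140000, 1.756360) = -0.951766
  p ← 1.900000 + (0.14/2)·(-1.026000 + (-0.951766)) = 1.761556
t=0.140000, p=1.761556:
  k1 = f(0.140000, 1.761556) = -0.954572
  k2 = f(0.280000, 1.627916) = -0.892403
  p ← 1.761556 + (0.14/2)·(-0.954572 + (-0.892403)) = 1.632268
t=0.280000, p=1.632268:
  k1 = f(0.280000, 1.632268) = -0.894753
  k2 = f(0.420000, 1.507003) = -0.843769
  p ← 1.632268 + (0.14/2)·(-0.894753 + (-0.843769)) = 1.510572
p(0.42) ≈ 1.5106

1.5106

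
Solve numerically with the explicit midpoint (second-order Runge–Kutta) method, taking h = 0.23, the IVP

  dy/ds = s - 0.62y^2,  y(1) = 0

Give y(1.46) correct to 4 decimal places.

Midpoint: k1 = f(s_n, y_n); k2 = f(s_n + h/2, y_n + (h/2)·k1); y_{n+1} = y_n + h·k2.
s=1.000000, y=0.000000:
  k1 = f(1.000000, 0.000000) = 1.000000
  k2 = f(1.115000, 0.115000) = 1.106801
  y ← 0.000000 + 0.23·1.106801 = 0.254564
s=1.230000, y=0.254564:
  k1 = f(1.230000, 0.254564) = 1.189822
  k2 = f(1.345000, 0.391394) = 1.250023
  y ← 0.254564 + 0.23·1.250023 = 0.542069
y(1.46) ≈ 0.5421

0.5421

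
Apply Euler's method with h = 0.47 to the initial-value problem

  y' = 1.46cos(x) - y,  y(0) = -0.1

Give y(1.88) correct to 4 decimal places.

0.5905

Euler: y_{n+1} = y_n + h·f(x_n, y_n).
x=0.000000, y=-0.100000: f=1.560000 → y ← -0.100000 + 0.47·1.560000 = 0.633200
x=0.470000, y=0.633200: f=0.668490 → y ← 0.633200 + 0.47·0.668490 = 0.947390
x=0.940000, y=0.947390: f=-0.086300 → y ← 0.947390 + 0.47·(-0.086300) = 0.906829
x=1.410000, y=0.906829: f=-0.673077 → y ← 0.906829 + 0.47·(-0.673077) = 0.590483
y(1.88) ≈ 0.5905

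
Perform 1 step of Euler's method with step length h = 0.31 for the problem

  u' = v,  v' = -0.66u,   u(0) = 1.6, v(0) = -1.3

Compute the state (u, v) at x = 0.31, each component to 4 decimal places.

1.1970, -1.6274

Euler on (u,v): u_{n+1} = u_n + h·u', v_{n+1} = v_n + h·v'.
0.000000: (1.600000, -1.300000); f=(-1.300000, -1.056000) → (1.197000, -1.627360)
(u(0.31), v(0.31)) ≈ (1.1970, -1.6274)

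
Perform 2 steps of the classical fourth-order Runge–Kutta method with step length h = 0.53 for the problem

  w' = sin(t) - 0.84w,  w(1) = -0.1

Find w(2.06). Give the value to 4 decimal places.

0.6289

RK4: k1 = f(t_n, w_n); k2 = f(t_n + h/2, w_n + (h/2)·k1); k3 = f(t_n + h/2, w_n + (h/2)·k2); k4 = f(t_n + h, w_n + h·k3); w_{n+1} = w_n + (h/6)·(k1 + 2k2 + 2k3 + k4).
t=1.000000, w=-0.100000:
  k1 = f(1.000000, -0.100000) = 0.925471
  k2 = f(1.265000, 0.145250) = 0.831598
  k3 = f(1.265000, 0.120373) = 0.852494
  k4 = f(1.530000, 0.351822) = 0.703638
  w ← -0.100000 + (0.53/6)·(k1 + 2k2 + 2k3 + k4) = 0.341427
t=1.530000, w=0.341427:
  k1 = f(1.530000, 0.341427) = 0.712369
  k2 = f(1.795000, 0.530205) = 0.529599
  k3 = f(1.795000, 0.481771) = 0.570284
  k4 = f(2.060000, 0.643678) = 0.342018
  w ← 0.341427 + (0.53/6)·(k1 + 2k2 + 2k3 + k4) = 0.628878
w(2.06) ≈ 0.6289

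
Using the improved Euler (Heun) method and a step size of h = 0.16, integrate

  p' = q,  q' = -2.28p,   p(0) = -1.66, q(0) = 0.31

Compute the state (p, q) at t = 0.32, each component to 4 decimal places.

Heun on (p,q): k1 = f(t_n, state_n); k2 = f(t_n + h, state_n + h·k1); state_{n+1} = state_n + (h/2)·(k1 + k2).
0.000000: (-1.660000, 0.310000)
  k1 = (0.310000, 3.784800)
  predictor → (-1.610400, 0.915568)
  k2 = (0.915568, 3.671712)
  → (-1.561955, 0.906521)
0.160000: (-1.561955, 0.906521)
  k1 = (0.906521, 3.561256)
  predictor → (-1.416911, 1.476322)
  k2 = (1.476322, 3.230558)
  → (-1.371327, 1.449866)
(p(0.32), q(0.32)) ≈ (-1.3713, 1.4499)

-1.3713, 1.4499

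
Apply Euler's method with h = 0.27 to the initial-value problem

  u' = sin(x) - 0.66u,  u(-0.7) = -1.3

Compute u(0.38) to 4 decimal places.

Euler: u_{n+1} = u_n + h·f(x_n, u_n).
x=-0.700000, u=-1.300000: f=0.213782 → u ← -1.300000 + 0.27·0.213782 = -1.242279
x=-0.430000, u=-1.242279: f=0.403033 → u ← -1.242279 + 0.27·0.403033 = -1.133460
x=-0.160000, u=-1.133460: f=0.588765 → u ← -1.133460 + 0.27·0.588765 = -0.974493
x=0.110000, u=-0.974493: f=0.752944 → u ← -0.974493 + 0.27·0.752944 = -0.771198
u(0.38) ≈ -0.7712

-0.7712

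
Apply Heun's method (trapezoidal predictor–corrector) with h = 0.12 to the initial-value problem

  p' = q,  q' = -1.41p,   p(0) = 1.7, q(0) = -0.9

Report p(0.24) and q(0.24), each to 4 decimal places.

1.4173, -1.4330

Heun on (p,q): k1 = f(x_n, state_n); k2 = f(x_n + h, state_n + h·k1); state_{n+1} = state_n + (h/2)·(k1 + k2).
0.000000: (1.700000, -0.900000)
  k1 = (-0.900000, -2.397000)
  predictor → (1.592000, -1.187640)
  k2 = (-1.187640, -2.244720)
  → (1.574742, -1.178503)
0.120000: (1.574742, -1.178503)
  k1 = (-1.178503, -2.220386)
  predictor → (1.433321, -1.444949)
  k2 = (-1.444949, -2.020983)
  → (1.417334, -1.432985)
(p(0.24), q(0.24)) ≈ (1.4173, -1.4330)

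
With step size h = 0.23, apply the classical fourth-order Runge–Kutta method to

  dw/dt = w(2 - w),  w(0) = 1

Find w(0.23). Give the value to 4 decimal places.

RK4: k1 = f(t_n, w_n); k2 = f(t_n + h/2, w_n + (h/2)·k1); k3 = f(t_n + h/2, w_n + (h/2)·k2); k4 = f(t_n + h, w_n + h·k3); w_{n+1} = w_n + (h/6)·(k1 + 2k2 + 2k3 + k4).
t=0.000000, w=1.000000:
  k1 = f(0.000000, 1.000000) = 1.000000
  k2 = f(0.115000, 1.115000) = 0.986775
  k3 = f(0.115000, 1.113479) = 0.987122
  k4 = f(0.230000, 1.227038) = 0.948454
  w ← 1.000000 + (0.23/6)·(k1 + 2k2 + 2k3 + k4) = 1.226023
w(0.23) ≈ 1.2260

1.2260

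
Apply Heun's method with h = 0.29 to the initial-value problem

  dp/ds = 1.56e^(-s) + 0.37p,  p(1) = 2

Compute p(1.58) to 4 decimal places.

Heun: k1 = f(s_n, p_n); k2 = f(s_n + h, p_n + h·k1); p_{n+1} = p_n + (h/2)·(k1 + k2).
s=1.000000, p=2.000000:
  k1 = f(1.000000, 2.000000) = 1.313892
  k2 = f(1.290000, 2.381029) = 1.310403
  p ← 2.000000 + (0.29/2)·(1.313892 + 1.310403) = 2.380523
s=1.290000, p=2.380523:
  k1 = f(1.290000, 2.380523) = 1.310216
  k2 = f(1.580000, 2.760485) = 1.342701
  p ← 2.380523 + (0.29/2)·(1.310216 + 1.342701) = 2.765196
p(1.58) ≈ 2.7652

2.7652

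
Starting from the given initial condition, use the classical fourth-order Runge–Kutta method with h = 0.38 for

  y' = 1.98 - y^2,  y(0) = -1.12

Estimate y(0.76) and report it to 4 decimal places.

-0.0283

RK4: k1 = f(x_n, y_n); k2 = f(x_n + h/2, y_n + (h/2)·k1); k3 = f(x_n + h/2, y_n + (h/2)·k2); k4 = f(x_n + h, y_n + h·k3); y_{n+1} = y_n + (h/6)·(k1 + 2k2 + 2k3 + k4).
x=0.000000, y=-1.120000:
  k1 = f(0.000000, -1.120000) = 0.725600
  k2 = f(0.190000, -0.982136) = 1.015409
  k3 = f(0.190000, -0.927072) = 1.120537
  k4 = f(0.380000, -0.694196) = 1.498092
  y ← -1.120000 + (0.38/6)·(k1 + 2k2 + 2k3 + k4) = -0.708613
x=0.380000, y=-0.708613:
  k1 = f(0.380000, -0.708613) = 1.477868
  k2 = f(0.570000, -0.427818) = 1.796972
  k3 = f(0.570000, -0.367188) = 1.845173
  k4 = f(0.760000, -0.007447) = 1.979945
  y ← -0.708613 + (0.38/6)·(k1 + 2k2 + 2k3 + k4) = -0.028280
y(0.76) ≈ -0.0283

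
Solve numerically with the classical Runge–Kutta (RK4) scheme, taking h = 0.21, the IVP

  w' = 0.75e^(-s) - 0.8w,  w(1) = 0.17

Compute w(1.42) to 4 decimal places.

0.2009

RK4: k1 = f(s_n, w_n); k2 = f(s_n + h/2, w_n + (h/2)·k1); k3 = f(s_n + h/2, w_n + (h/2)·k2); k4 = f(s_n + h, w_n + h·k3); w_{n+1} = w_n + (h/6)·(k1 + 2k2 + 2k3 + k4).
s=1.000000, w=0.170000:
  k1 = f(1.000000, 0.170000) = 0.139910
  k2 = f(1.105000, 0.184691) = 0.100656
  k3 = f(1.105000, 0.180569) = 0.103953
  k4 = f(1.210000, 0.191830) = 0.070184
  w ← 0.170000 + (0.21/6)·(k1 + 2k2 + 2k3 + k4) = 0.191676
s=1.210000, w=0.191676:
  k1 = f(1.210000, 0.191676) = 0.070307
  k2 = f(1.315000, 0.199058) = 0.042109
  k3 = f(1.315000, 0.196097) = 0.044478
  k4 = f(1.420000, 0.201016) = 0.020473
  w ← 0.191676 + (0.21/6)·(k1 + 2k2 + 2k3 + k4) = 0.200914
w(1.42) ≈ 0.2009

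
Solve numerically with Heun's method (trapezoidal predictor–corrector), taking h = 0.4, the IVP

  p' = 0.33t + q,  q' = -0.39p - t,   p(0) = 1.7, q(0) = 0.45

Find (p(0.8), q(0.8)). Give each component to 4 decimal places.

1.8790, -0.4453

Heun on (p,q): k1 = f(t_n, state_n); k2 = f(t_n + h, state_n + h·k1); state_{n+1} = state_n + (h/2)·(k1 + k2).
0.000000: (1.700000, 0.450000)
  k1 = (0.450000, -0.663000)
  predictor → (1.880000, 0.184800)
  k2 = (0.316800, -1.133200)
  → (1.853360, 0.090760)
0.400000: (1.853360, 0.090760)
  k1 = (0.222760, -1.122810)
  predictor → (1.942464, -0.358364)
  k2 = (-0.094364, -1.557561)
  → (1.879039, -0.445314)
(p(0.8), q(0.8)) ≈ (1.8790, -0.4453)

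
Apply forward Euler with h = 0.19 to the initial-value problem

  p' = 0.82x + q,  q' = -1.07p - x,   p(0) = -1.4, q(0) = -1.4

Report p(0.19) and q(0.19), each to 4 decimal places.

-1.6660, -1.1154

Euler on (p,q): p_{n+1} = p_n + h·p', q_{n+1} = q_n + h·q'.
0.000000: (-1.400000, -1.400000); f=(-1.400000, 1.498000) → (-1.666000, -1.115380)
(p(0.19), q(0.19)) ≈ (-1.6660, -1.1154)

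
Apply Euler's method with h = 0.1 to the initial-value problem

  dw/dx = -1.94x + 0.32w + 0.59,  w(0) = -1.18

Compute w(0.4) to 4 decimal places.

Euler: w_{n+1} = w_n + h·f(x_n, w_n).
x=0.000000, w=-1.180000: f=0.212400 → w ← -1.180000 + 0.1·0.212400 = -1.158760
x=0.100000, w=-1.158760: f=0.025197 → w ← -1.158760 + 0.1·0.025197 = -1.156240
x=0.200000, w=-1.156240: f=-0.167997 → w ← -1.156240 + 0.1·(-0.167997) = -1.173040
x=0.300000, w=-1.173040: f=-0.367373 → w ← -1.173040 + 0.1·(-0.367373) = -1.209777
w(0.4) ≈ -1.2098

-1.2098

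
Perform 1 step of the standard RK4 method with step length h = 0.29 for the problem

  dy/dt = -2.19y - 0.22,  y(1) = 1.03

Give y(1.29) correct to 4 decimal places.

RK4: k1 = f(t_n, y_n); k2 = f(t_n + h/2, y_n + (h/2)·k1); k3 = f(t_n + h/2, y_n + (h/2)·k2); k4 = f(t_n + h, y_n + h·k3); y_{n+1} = y_n + (h/6)·(k1 + 2k2 + 2k3 + k4).
t=1.000000, y=1.030000:
  k1 = f(1.000000, 1.030000) = -2.475700
  k2 = f(1.145000, 0.671023) = -1.689541
  k3 = f(1.145000, 0.785016) = -1.939186
  k4 = f(1.290000, 0.467636) = -1.244123
  y ← 1.030000 + (0.29/6)·(k1 + 2k2 + 2k3 + k4) = 0.499432
y(1.29) ≈ 0.4994

0.4994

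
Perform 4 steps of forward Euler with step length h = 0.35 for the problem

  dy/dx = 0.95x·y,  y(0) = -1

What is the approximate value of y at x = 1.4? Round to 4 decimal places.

Euler: y_{n+1} = y_n + h·f(x_n, y_n).
x=0.000000, y=-1.000000: f=0.000000 → y ← -1.000000 + 0.35·0.000000 = -1.000000
x=0.350000, y=-1.000000: f=-0.332500 → y ← -1.000000 + 0.35·(-0.332500) = -1.116375
x=0.700000, y=-1.116375: f=-0.742389 → y ← -1.116375 + 0.35·(-0.742389) = -1.376211
x=1.050000, y=-1.376211: f=-1.372771 → y ← -1.376211 + 0.35·(-1.372771) = -1.856681
y(1.4) ≈ -1.8567

-1.8567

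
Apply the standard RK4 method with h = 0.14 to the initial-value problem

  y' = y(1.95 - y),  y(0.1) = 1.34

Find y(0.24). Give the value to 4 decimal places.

RK4: k1 = f(x_n, y_n); k2 = f(x_n + h/2, y_n + (h/2)·k1); k3 = f(x_n + h/2, y_n + (h/2)·k2); k4 = f(x_n + h, y_n + h·k3); y_{n+1} = y_n + (h/6)·(k1 + 2k2 + 2k3 + k4).
x=0.100000, y=1.340000:
  k1 = f(0.100000, 1.340000) = 0.817400
  k2 = f(0.170000, 1.397218) = 0.772357
  k3 = f(0.170000, 1.394065) = 0.775010
  k4 = f(0.240000, 1.448501) = 0.726421
  y ← 1.340000 + (0.14/6)·(k1 + 2k2 + 2k3 + k4) = 1.448233
y(0.24) ≈ 1.4482

1.4482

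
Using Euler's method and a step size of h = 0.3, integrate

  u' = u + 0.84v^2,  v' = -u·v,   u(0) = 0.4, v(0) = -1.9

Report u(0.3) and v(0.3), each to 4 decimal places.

Euler on (u,v): u_{n+1} = u_n + h·u', v_{n+1} = v_n + h·v'.
0.000000: (0.400000, -1.900000); f=(3.432400, 0.760000) → (1.429720, -1.672000)
(u(0.3), v(0.3)) ≈ (1.4297, -1.6720)

1.4297, -1.6720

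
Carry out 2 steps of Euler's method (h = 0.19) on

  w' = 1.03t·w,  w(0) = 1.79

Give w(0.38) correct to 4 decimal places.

Euler: w_{n+1} = w_n + h·f(t_n, w_n).
t=0.000000, w=1.790000: f=0.000000 → w ← 1.790000 + 0.19·0.000000 = 1.790000
t=0.190000, w=1.790000: f=0.350303 → w ← 1.790000 + 0.19·0.350303 = 1.856558
w(0.38) ≈ 1.8566

1.8566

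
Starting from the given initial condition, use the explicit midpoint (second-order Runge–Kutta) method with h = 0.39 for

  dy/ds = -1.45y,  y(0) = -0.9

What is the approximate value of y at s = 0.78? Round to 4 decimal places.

Midpoint: k1 = f(s_n, y_n); k2 = f(s_n + h/2, y_n + (h/2)·k1); y_{n+1} = y_n + h·k2.
s=0.000000, y=-0.900000:
  k1 = f(0.000000, -0.900000) = 1.305000
  k2 = f(0.195000, -0.645525) = 0.936011
  y ← -0.900000 + 0.39·0.936011 = -0.534956
s=0.390000, y=-0.534956:
  k1 = f(0.390000, -0.534956) = 0.775686
  k2 = f(0.585000, -0.383697) = 0.556361
  y ← -0.534956 + 0.39·0.556361 = -0.317975
y(0.78) ≈ -0.3180

-0.3180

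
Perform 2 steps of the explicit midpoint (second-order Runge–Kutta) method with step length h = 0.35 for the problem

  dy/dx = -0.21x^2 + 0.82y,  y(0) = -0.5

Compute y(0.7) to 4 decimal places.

Midpoint: k1 = f(x_n, y_n); k2 = f(x_n + h/2, y_n + (h/2)·k1); y_{n+1} = y_n + h·k2.
x=0.000000, y=-0.500000:
  k1 = f(0.000000, -0.500000) = -0.410000
  k2 = f(0.175000, -0.571750) = -0.475266
  y ← -0.500000 + 0.35·(-0.475266) = -0.666343
x=0.350000, y=-0.666343:
  k1 = f(0.350000, -0.666343) = -0.572126
  k2 = f(0.525000, -0.766465) = -0.686383
  y ← -0.666343 + 0.35·(-0.686383) = -0.906577
y(0.7) ≈ -0.9066

-0.9066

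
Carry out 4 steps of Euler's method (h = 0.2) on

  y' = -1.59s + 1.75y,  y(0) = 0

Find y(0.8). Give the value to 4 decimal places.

Euler: y_{n+1} = y_n + h·f(s_n, y_n).
s=0.000000, y=0.000000: f=0.000000 → y ← 0.000000 + 0.2·0.000000 = 0.000000
s=0.200000, y=0.000000: f=-0.318000 → y ← 0.000000 + 0.2·(-0.318000) = -0.063600
s=0.400000, y=-0.063600: f=-0.747300 → y ← -0.063600 + 0.2·(-0.747300) = -0.213060
s=0.600000, y=-0.213060: f=-1.326855 → y ← -0.213060 + 0.2·(-1.326855) = -0.478431
y(0.8) ≈ -0.4784

-0.4784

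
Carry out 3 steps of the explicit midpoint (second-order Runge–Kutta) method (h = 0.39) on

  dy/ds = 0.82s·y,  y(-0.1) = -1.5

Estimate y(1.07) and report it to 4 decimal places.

Midpoint: k1 = f(s_n, y_n); k2 = f(s_n + h/2, y_n + (h/2)·k1); y_{n+1} = y_n + h·k2.
s=-0.100000, y=-1.500000:
  k1 = f(-0.100000, -1.500000) = 0.123000
  k2 = f(0.095000, -1.476015) = -0.114982
  y ← -1.500000 + 0.39·(-0.114982) = -1.544843
s=0.290000, y=-1.544843:
  k1 = f(0.290000, -1.544843) = -0.367364
  k2 = f(0.485000, -1.616479) = -0.642874
  y ← -1.544843 + 0.39·(-0.642874) = -1.795564
s=0.680000, y=-1.795564:
  k1 = f(0.680000, -1.795564) = -1.001206
  k2 = f(0.875000, -1.990799) = -1.428398
  y ← -1.795564 + 0.39·(-1.428398) = -2.352639
y(1.07) ≈ -2.3526

-2.3526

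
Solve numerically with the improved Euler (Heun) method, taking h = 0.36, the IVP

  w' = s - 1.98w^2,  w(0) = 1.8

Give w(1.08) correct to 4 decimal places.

Heun: k1 = f(s_n, w_n); k2 = f(s_n + h, w_n + h·k1); w_{n+1} = w_n + (h/2)·(k1 + k2).
s=0.000000, w=1.800000:
  k1 = f(0.000000, 1.800000) = -6.415200
  k2 = f(0.360000, -0.509472) = -0.153932
  w ← 1.800000 + (0.36/2)·(-6.415200 + (-0.153932)) = 0.617556
s=0.360000, w=0.617556:
  k1 = f(0.360000, 0.617556) = -0.395124
  k2 = f(0.720000, 0.475312) = 0.272676
  w ← 0.617556 + (0.36/2)·(-0.395124 + 0.272676) = 0.595516
s=0.720000, w=0.595516:
  k1 = f(0.720000, 0.595516) = 0.017815
  k2 = f(1.080000, 0.601929) = 0.362609
  w ← 0.595516 + (0.36/2)·(0.017815 + 0.362609) = 0.663992
w(1.08) ≈ 0.6640

0.6640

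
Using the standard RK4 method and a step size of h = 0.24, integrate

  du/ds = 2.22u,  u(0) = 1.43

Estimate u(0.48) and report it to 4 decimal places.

4.1488

RK4: k1 = f(s_n, u_n); k2 = f(s_n + h/2, u_n + (h/2)·k1); k3 = f(s_n + h/2, u_n + (h/2)·k2); k4 = f(s_n + h, u_n + h·k3); u_{n+1} = u_n + (h/6)·(k1 + 2k2 + 2k3 + k4).
s=0.000000, u=1.430000:
  k1 = f(0.000000, 1.430000) = 3.174600
  k2 = f(0.120000, 1.810952) = 4.020313
  k3 = f(0.120000, 1.912438) = 4.245612
  k4 = f(0.240000, 2.448947) = 5.436662
  u ← 1.430000 + (0.24/6)·(k1 + 2k2 + 2k3 + k4) = 2.435724
s=0.240000, u=2.435724:
  k1 = f(0.240000, 2.435724) = 5.407308
  k2 = f(0.360000, 3.084601) = 6.847815
  k3 = f(0.360000, 3.257462) = 7.231566
  k4 = f(0.480000, 4.171300) = 9.260287
  u ← 2.435724 + (0.24/6)·(k1 + 2k2 + 2k3 + k4) = 4.148779
u(0.48) ≈ 4.1488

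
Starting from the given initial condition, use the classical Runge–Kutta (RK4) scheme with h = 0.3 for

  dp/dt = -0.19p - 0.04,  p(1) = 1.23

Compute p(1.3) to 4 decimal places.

1.1502

RK4: k1 = f(t_n, p_n); k2 = f(t_n + h/2, p_n + (h/2)·k1); k3 = f(t_n + h/2, p_n + (h/2)·k2); k4 = f(t_n + h, p_n + h·k3); p_{n+1} = p_n + (h/6)·(k1 + 2k2 + 2k3 + k4).
t=1.000000, p=1.230000:
  k1 = f(1.000000, 1.230000) = -0.273700
  k2 = f(1.150000, 1.188945) = -0.265900
  k3 = f(1.150000, 1.190115) = -0.266122
  k4 = f(1.300000, 1.150163) = -0.258531
  p ← 1.230000 + (0.3/6)·(k1 + 2k2 + 2k3 + k4) = 1.150186
p(1.3) ≈ 1.1502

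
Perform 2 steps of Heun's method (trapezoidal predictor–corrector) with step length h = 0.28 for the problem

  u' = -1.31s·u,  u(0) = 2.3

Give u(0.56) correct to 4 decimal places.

1.8688

Heun: k1 = f(s_n, u_n); k2 = f(s_n + h, u_n + h·k1); u_{n+1} = u_n + (h/2)·(k1 + k2).
s=0.000000, u=2.300000:
  k1 = f(0.000000, 2.300000) = 0.000000
  k2 = f(0.280000, 2.300000) = -0.843640
  u ← 2.300000 + (0.28/2)·(0.000000 + (-0.843640)) = 2.181890
s=0.280000, u=2.181890:
  k1 = f(0.280000, 2.181890) = -0.800317
  k2 = f(0.560000, 1.957802) = -1.436243
  u ← 2.181890 + (0.28/2)·(-0.800317 + (-1.436243)) = 1.868772
u(0.56) ≈ 1.8688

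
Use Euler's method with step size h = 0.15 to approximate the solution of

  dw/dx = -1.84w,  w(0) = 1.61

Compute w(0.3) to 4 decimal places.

0.8439

Euler: w_{n+1} = w_n + h·f(x_n, w_n).
x=0.000000, w=1.610000: f=-2.962400 → w ← 1.610000 + 0.15·(-2.962400) = 1.165640
x=0.150000, w=1.165640: f=-2.144778 → w ← 1.165640 + 0.15·(-2.144778) = 0.843923
w(0.3) ≈ 0.8439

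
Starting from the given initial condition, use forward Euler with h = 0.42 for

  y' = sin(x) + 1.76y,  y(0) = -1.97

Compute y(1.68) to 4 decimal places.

Euler: y_{n+1} = y_n + h·f(x_n, y_n).
x=0.000000, y=-1.970000: f=-3.467200 → y ← -1.970000 + 0.42·(-3.467200) = -3.426224
x=0.420000, y=-3.426224: f=-5.622394 → y ← -3.426224 + 0.42·(-5.622394) = -5.787629
x=0.840000, y=-5.787629: f=-9.441585 → y ← -5.787629 + 0.42·(-9.441585) = -9.753095
x=1.260000, y=-9.753095: f=-16.213357 → y ← -9.753095 + 0.42·(-16.213357) = -16.562705
y(1.68) ≈ -16.5627

-16.5627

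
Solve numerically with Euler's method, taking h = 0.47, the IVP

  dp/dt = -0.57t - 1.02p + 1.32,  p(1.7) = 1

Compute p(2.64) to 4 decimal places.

0.3960

Euler: p_{n+1} = p_n + h·f(t_n, p_n).
t=1.700000, p=1.000000: f=-0.669000 → p ← 1.000000 + 0.47·(-0.669000) = 0.685570
t=2.170000, p=0.685570: f=-0.616181 → p ← 0.685570 + 0.47·(-0.616181) = 0.395965
p(2.64) ≈ 0.3960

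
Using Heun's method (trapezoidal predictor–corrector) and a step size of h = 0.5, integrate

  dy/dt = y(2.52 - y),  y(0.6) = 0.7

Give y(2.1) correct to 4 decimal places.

2.2520

Heun: k1 = f(t_n, y_n); k2 = f(t_n + h, y_n + h·k1); y_{n+1} = y_n + (h/2)·(k1 + k2).
t=0.600000, y=0.700000:
  k1 = f(0.600000, 0.700000) = 1.274000
  k2 = f(1.100000, 1.337000) = 1.581671
  y ← 0.700000 + (0.5/2)·(1.274000 + 1.581671) = 1.413918
t=1.100000, y=1.413918:
  k1 = f(1.100000, 1.413918) = 1.563909
  k2 = f(1.600000, 2.195872) = 0.711743
  y ← 1.413918 + (0.5/2)·(1.563909 + 0.711743) = 1.982831
t=1.600000, y=1.982831:
  k1 = f(1.600000, 1.982831) = 1.065116
  k2 = f(2.100000, 2.515389) = 0.011599
  y ← 1.982831 + (0.5/2)·(1.065116 + 0.011599) = 2.252010
y(2.1) ≈ 2.2520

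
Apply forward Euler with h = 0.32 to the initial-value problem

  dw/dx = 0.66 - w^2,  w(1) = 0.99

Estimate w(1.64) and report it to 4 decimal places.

Euler: w_{n+1} = w_n + h·f(x_n, w_n).
x=1.000000, w=0.990000: f=-0.320100 → w ← 0.990000 + 0.32·(-0.320100) = 0.887568
x=1.320000, w=0.887568: f=-0.127777 → w ← 0.887568 + 0.32·(-0.127777) = 0.846679
w(1.64) ≈ 0.8467

0.8467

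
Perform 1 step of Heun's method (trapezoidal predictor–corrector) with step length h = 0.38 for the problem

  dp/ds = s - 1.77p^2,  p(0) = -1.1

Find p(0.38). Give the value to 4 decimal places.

Heun: k1 = f(s_n, p_n); k2 = f(s_n + h, p_n + h·k1); p_{n+1} = p_n + (h/2)·(k1 + k2).
s=0.000000, p=-1.100000:
  k1 = f(0.000000, -1.100000) = -2.141700
  k2 = f(0.380000, -1.913846) = -6.103168
  p ← -1.100000 + (0.38/2)·(-2.141700 + (-6.103168)) = -2.666525
p(0.38) ≈ -2.6665

-2.6665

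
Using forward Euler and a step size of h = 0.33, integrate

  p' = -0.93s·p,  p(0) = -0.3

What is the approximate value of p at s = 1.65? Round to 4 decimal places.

Euler: p_{n+1} = p_n + h·f(s_n, p_n).
s=0.000000, p=-0.300000: f=0.000000 → p ← -0.300000 + 0.33·0.000000 = -0.300000
s=0.330000, p=-0.300000: f=0.092070 → p ← -0.300000 + 0.33·0.092070 = -0.269617
s=0.660000, p=-0.269617: f=0.165491 → p ← -0.269617 + 0.33·0.165491 = -0.215005
s=0.990000, p=-0.215005: f=0.197955 → p ← -0.215005 + 0.33·0.197955 = -0.149680
s=1.320000, p=-0.149680: f=0.183747 → p ← -0.149680 + 0.33·0.183747 = -0.089043
p(1.65) ≈ -0.0890

-0.0890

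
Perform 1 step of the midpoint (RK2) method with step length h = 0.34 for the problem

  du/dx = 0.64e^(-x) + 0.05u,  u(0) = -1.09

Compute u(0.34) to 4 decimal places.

-0.9233

Midpoint: k1 = f(x_n, u_n); k2 = f(x_n + h/2, u_n + (h/2)·k1); u_{n+1} = u_n + h·k2.
x=0.000000, u=-1.090000:
  k1 = f(0.000000, -1.090000) = 0.585500
  k2 = f(0.170000, -0.990465) = 0.490422
  u ← -1.090000 + 0.34·0.490422 = -0.923256
u(0.34) ≈ -0.9233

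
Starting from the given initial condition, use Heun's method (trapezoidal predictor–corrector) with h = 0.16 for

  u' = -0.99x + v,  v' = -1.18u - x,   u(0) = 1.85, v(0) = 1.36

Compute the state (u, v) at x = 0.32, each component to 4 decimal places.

2.1127, 0.5439

Heun on (u,v): k1 = f(x_n, state_n); k2 = f(x_n + h, state_n + h·k1); state_{n+1} = state_n + (h/2)·(k1 + k2).
0.000000: (1.850000, 1.360000)
  k1 = (1.360000, -2.183000)
  predictor → (2.067600, 1.010720)
  k2 = (0.852320, -2.599768)
  → (2.026986, 0.977379)
0.160000: (2.026986, 0.977379)
  k1 = (0.818979, -2.551843)
  predictor → (2.158022, 0.569084)
  k2 = (0.252284, -2.866466)
  → (2.112687, 0.543914)
(u(0.32), v(0.32)) ≈ (2.1127, 0.5439)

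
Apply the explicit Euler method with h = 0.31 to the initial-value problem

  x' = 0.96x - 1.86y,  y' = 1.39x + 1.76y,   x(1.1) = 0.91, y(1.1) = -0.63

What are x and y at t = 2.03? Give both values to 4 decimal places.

3.1697, 0.6468

Euler on (x,y): x_{n+1} = x_n + h·x', y_{n+1} = y_n + h·y'.
1.100000: (0.910000, -0.630000); f=(2.045400, 0.156100) → (1.544074, -0.581609)
1.410000: (1.544074, -0.581609); f=(2.564104, 1.122631) → (2.338946, -0.233593)
1.720000: (2.338946, -0.233593); f=(2.679872, 2.840011) → (3.169706, 0.646810)
(x(2.03), y(2.03)) ≈ (3.1697, 0.6468)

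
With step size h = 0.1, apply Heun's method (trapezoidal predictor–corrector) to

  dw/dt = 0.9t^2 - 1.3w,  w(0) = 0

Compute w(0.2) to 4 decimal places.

Heun: k1 = f(t_n, w_n); k2 = f(t_n + h, w_n + h·k1); w_{n+1} = w_n + (h/2)·(k1 + k2).
t=0.000000, w=0.000000:
  k1 = f(0.000000, 0.000000) = 0.000000
  k2 = f(0.100000, 0.000000) = 0.009000
  w ← 0.000000 + (0.1/2)·(0.000000 + 0.009000) = 0.000450
t=0.100000, w=0.000450:
  k1 = f(0.100000, 0.000450) = 0.008415
  k2 = f(0.200000, 0.001292) = 0.034321
  w ← 0.000450 + (0.1/2)·(0.008415 + 0.034321) = 0.002587
w(0.2) ≈ 0.0026

0.0026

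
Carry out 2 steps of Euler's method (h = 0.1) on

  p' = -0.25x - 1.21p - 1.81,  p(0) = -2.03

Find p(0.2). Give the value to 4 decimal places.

Euler: p_{n+1} = p_n + h·f(x_n, p_n).
x=0.000000, p=-2.030000: f=0.646300 → p ← -2.030000 + 0.1·0.646300 = -1.965370
x=0.100000, p=-1.965370: f=0.543098 → p ← -1.965370 + 0.1·0.543098 = -1.911060
p(0.2) ≈ -1.9111

-1.9111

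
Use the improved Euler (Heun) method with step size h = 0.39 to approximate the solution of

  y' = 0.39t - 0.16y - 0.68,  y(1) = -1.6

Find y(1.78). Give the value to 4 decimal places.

-1.5099

Heun: k1 = f(t_n, y_n); k2 = f(t_n + h, y_n + h·k1); y_{n+1} = y_n + (h/2)·(k1 + k2).
t=1.000000, y=-1.600000:
  k1 = f(1.000000, -1.600000) = -0.034000
  k2 = f(1.390000, -1.613260) = 0.120222
  y ← -1.600000 + (0.39/2)·(-0.034000 + 0.120222) = -1.583187
t=1.390000, y=-1.583187:
  k1 = f(1.390000, -1.583187) = 0.115410
  k2 = f(1.780000, -1.538177) = 0.260308
  y ← -1.583187 + (0.39/2)·(0.115410 + 0.260308) = -1.509922
y(1.78) ≈ -1.5099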